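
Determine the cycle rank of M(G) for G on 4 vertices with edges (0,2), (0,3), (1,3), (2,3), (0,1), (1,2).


Cycle rank (nullity) = |E| - r(M) = |E| - (|V| - c).
|E| = 6, |V| = 4, c = 1.
Nullity = 6 - (4 - 1) = 6 - 3 = 3.

3


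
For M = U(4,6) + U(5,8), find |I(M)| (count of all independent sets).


For a direct sum, |I(M1+M2)| = |I(M1)| * |I(M2)|.
|I(U(4,6))| = sum C(6,k) for k=0..4 = 57.
|I(U(5,8))| = sum C(8,k) for k=0..5 = 219.
Total = 57 * 219 = 12483.

12483


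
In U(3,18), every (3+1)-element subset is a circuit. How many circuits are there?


In U(3,18), circuits are the (4)-element subsets.
Any set of 4 elements is dependent, and removing any one element gives
an independent set of size 3, so it is a minimal dependent set.
Number of circuits = (18 choose 4) = 3060.

3060


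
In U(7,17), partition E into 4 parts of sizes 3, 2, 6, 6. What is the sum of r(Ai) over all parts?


r(Ai) = min(|Ai|, 7) for each part.
Sum = min(3,7) + min(2,7) + min(6,7) + min(6,7)
    = 3 + 2 + 6 + 6
    = 17.

17


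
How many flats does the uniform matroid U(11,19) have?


Flats of U(11,19): every subset of size < 11 is a flat, plus E itself.
Count = C(19,0) + C(19,1) + C(19,2) + C(19,3) + C(19,4) + C(19,5) + C(19,6) + C(19,7) + C(19,8) + C(19,9) + C(19,10) + 1
     = 1 + 19 + 171 + 969 + 3876 + 11628 + 27132 + 50388 + 75582 + 92378 + 92378 + 1
     = 354523.

354523


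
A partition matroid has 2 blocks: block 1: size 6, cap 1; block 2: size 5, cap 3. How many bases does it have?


A basis picks exactly ci elements from block i.
Number of bases = product of C(|Si|, ci).
= C(6,1) * C(5,3)
= 6 * 10
= 60.

60


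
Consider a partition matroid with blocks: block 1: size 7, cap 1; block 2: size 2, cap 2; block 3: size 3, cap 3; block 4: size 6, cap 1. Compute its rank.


Rank of a partition matroid = sum of min(|Si|, ci) for each block.
= min(7,1) + min(2,2) + min(3,3) + min(6,1)
= 1 + 2 + 3 + 1
= 7.

7


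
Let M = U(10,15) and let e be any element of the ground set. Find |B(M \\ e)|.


Deleting e from U(10,15) gives U(10,14) since n > r.
Bases of U(10,14) = (14 choose 10) = 1001.

1001


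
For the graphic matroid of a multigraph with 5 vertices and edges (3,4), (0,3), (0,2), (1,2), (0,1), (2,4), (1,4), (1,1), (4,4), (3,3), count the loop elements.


In a graphic matroid, a loop is a self-loop edge (u,u) with rank 0.
Examining all 10 edges for self-loops...
Self-loops found: (1,1), (4,4), (3,3)
Number of loops = 3.

3


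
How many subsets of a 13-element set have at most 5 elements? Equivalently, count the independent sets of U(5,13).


Independent sets of U(5,13) are all subsets of size <= 5.
Count = (13 choose 0) + (13 choose 1) + (13 choose 2) + (13 choose 3) + (13 choose 4) + (13 choose 5)
     = 1 + 13 + 78 + 286 + 715 + 1287
     = 2380.

2380


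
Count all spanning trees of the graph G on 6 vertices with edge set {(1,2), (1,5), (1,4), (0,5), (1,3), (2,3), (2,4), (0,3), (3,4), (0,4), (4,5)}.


By Kirchhoff's matrix tree theorem, the number of spanning trees equals
the determinant of any cofactor of the Laplacian matrix L.
G has 6 vertices and 11 edges.
Computing the (5 x 5) cofactor determinant gives 209.

209


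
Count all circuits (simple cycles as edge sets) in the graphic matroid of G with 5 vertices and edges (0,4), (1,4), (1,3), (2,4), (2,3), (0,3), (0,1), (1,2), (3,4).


A circuit in a graphic matroid = edge set of a simple cycle.
G has 5 vertices and 9 edges.
Enumerating all minimal edge subsets forming cycles...
Total circuits found: 22.

22


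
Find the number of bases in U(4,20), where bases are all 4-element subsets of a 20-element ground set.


Bases of U(4,20) are all 4-element subsets of the 20-element ground set.
Number of bases = C(20,4).
C(20,4) = 20! / (4! * 16!) = 4845.

4845


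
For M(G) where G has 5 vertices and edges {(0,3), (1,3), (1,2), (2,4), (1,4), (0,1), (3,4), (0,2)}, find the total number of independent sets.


An independent set in a graphic matroid is an acyclic edge subset.
G has 5 vertices and 8 edges.
Enumerate all 2^8 = 256 subsets, checking for acyclicity.
Total independent sets = 134.

134


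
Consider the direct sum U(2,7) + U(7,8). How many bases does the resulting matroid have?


Bases of a direct sum M1 + M2: |B| = |B(M1)| * |B(M2)|.
|B(U(2,7))| = C(7,2) = 21.
|B(U(7,8))| = C(8,7) = 8.
Total bases = 21 * 8 = 168.

168


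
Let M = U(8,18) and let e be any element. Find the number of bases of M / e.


Contracting e from U(8,18) gives U(7,17).
Bases of U(7,17) = C(17,7) = 19448.

19448


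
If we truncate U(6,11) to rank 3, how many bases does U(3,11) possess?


Truncating U(6,11) to rank 3 gives U(3,11).
Bases of U(3,11) are all 3-element subsets of 11 elements.
Number of bases = (11 choose 3) = 165.

165


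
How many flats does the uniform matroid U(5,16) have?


Flats of U(5,16): every subset of size < 5 is a flat, plus E itself.
Count = (16 choose 0) + (16 choose 1) + (16 choose 2) + (16 choose 3) + (16 choose 4) + 1
     = 1 + 16 + 120 + 560 + 1820 + 1
     = 2518.

2518


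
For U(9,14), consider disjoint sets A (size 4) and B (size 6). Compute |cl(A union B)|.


|A union B| = 4 + 6 = 10 (disjoint).
In U(9,14), cl(S) = S if |S| < 9, else cl(S) = E.
Since 10 >= 9, cl(A union B) = E.
|cl(A union B)| = 14.

14


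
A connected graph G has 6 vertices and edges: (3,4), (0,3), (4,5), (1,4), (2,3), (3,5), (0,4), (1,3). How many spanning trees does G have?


By Kirchhoff's matrix tree theorem, the number of spanning trees equals
the determinant of any cofactor of the Laplacian matrix L.
G has 6 vertices and 8 edges.
Computing the (5 x 5) cofactor determinant gives 20.

20


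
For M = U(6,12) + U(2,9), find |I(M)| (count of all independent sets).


For a direct sum, |I(M1+M2)| = |I(M1)| * |I(M2)|.
|I(U(6,12))| = sum C(12,k) for k=0..6 = 2510.
|I(U(2,9))| = sum C(9,k) for k=0..2 = 46.
Total = 2510 * 46 = 115460.

115460


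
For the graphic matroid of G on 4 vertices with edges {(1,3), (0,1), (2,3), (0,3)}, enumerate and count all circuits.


A circuit in a graphic matroid = edge set of a simple cycle.
G has 4 vertices and 4 edges.
Enumerating all minimal edge subsets forming cycles...
Total circuits found: 1.

1


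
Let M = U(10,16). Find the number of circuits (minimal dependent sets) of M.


In U(10,16), circuits are the (11)-element subsets.
Any set of 11 elements is dependent, and removing any one element gives
an independent set of size 10, so it is a minimal dependent set.
Number of circuits = C(16,11) = 16! / (11! * 5!) = 4368.

4368


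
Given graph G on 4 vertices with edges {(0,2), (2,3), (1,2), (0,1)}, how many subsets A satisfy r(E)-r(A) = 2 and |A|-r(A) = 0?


R(x,y) = sum over A in 2^E of x^(r(E)-r(A)) * y^(|A|-r(A)).
G has 4 vertices, 4 edges. r(E) = 3.
Enumerate all 2^4 = 16 subsets.
Count subsets with r(E)-r(A)=2 and |A|-r(A)=0: 4.

4


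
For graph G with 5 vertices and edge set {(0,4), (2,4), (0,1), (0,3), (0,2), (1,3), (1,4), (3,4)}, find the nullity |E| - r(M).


Cycle rank (nullity) = |E| - r(M) = |E| - (|V| - c).
|E| = 8, |V| = 5, c = 1.
Nullity = 8 - (5 - 1) = 8 - 4 = 4.

4


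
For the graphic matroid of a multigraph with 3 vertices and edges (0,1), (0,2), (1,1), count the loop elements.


In a graphic matroid, a loop is a self-loop edge (u,u) with rank 0.
Examining all 3 edges for self-loops...
Self-loops found: (1,1)
Number of loops = 1.

1


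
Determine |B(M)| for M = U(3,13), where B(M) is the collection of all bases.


Bases of U(3,13) are all 3-element subsets of the 13-element ground set.
Number of bases = C(13,3).
C(13,3) = 13! / (3! * 10!) = 286.

286


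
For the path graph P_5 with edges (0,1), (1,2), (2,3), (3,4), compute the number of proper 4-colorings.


P(P_5, k) = k * (k-1)^(4).
P(4) = 4 * 3^4 = 4 * 81 = 324.

324


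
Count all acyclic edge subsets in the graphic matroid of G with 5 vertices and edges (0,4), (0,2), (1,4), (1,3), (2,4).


An independent set in a graphic matroid is an acyclic edge subset.
G has 5 vertices and 5 edges.
Enumerate all 2^5 = 32 subsets, checking for acyclicity.
Total independent sets = 28.

28


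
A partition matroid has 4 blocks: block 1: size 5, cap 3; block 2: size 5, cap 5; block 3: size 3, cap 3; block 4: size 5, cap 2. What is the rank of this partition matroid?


Rank of a partition matroid = sum of min(|Si|, ci) for each block.
= min(5,3) + min(5,5) + min(3,3) + min(5,2)
= 3 + 5 + 3 + 2
= 13.

13


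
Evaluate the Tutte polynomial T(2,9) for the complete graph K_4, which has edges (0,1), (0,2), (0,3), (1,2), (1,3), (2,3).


T(K_4; x,y) = x^3 + 3x^2 + 4xy + 2x + y^3 + 3y^2 + 2y.
Substituting x=2, y=9:
= 8 + 12 + 72 + 4 + 729 + 243 + 18
= 1086.

1086


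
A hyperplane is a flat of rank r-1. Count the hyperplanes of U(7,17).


Hyperplanes of U(7,17) are flats of rank 6.
In a uniform matroid, these are exactly the (6)-element subsets.
Count = C(17,6) = 12376.

12376


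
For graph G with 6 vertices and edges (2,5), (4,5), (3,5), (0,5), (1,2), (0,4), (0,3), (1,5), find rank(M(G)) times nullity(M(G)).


r(M) = |V| - c = 6 - 1 = 5.
nullity = |E| - r(M) = 8 - 5 = 3.
Product = 5 * 3 = 15.

15


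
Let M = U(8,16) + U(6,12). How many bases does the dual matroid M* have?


(M1+M2)* = M1* + M2*.
M1* = U(8,16), bases: C(16,8) = 12870.
M2* = U(6,12), bases: C(12,6) = 924.
|B(M*)| = 12870 * 924 = 11891880.

11891880


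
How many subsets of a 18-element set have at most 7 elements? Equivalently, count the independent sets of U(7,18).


Independent sets of U(7,18) are all subsets of size <= 7.
Count = C(18,0) + C(18,1) + C(18,2) + C(18,3) + C(18,4) + C(18,5) + C(18,6) + C(18,7)
     = 1 + 18 + 153 + 816 + 3060 + 8568 + 18564 + 31824
     = 63004.

63004


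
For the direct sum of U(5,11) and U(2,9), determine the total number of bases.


Bases of a direct sum M1 + M2: |B| = |B(M1)| * |B(M2)|.
|B(U(5,11))| = C(11,5) = 462.
|B(U(2,9))| = C(9,2) = 36.
Total bases = 462 * 36 = 16632.

16632


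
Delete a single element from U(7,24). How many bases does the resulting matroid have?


Deleting e from U(7,24) gives U(7,23) since n > r.
Bases of U(7,23) = C(23,7) = 245157.

245157


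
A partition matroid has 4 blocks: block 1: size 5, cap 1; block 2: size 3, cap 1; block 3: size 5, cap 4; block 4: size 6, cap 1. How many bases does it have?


A basis picks exactly ci elements from block i.
Number of bases = product of C(|Si|, ci).
= C(5,1) * C(3,1) * C(5,4) * C(6,1)
= 5 * 3 * 5 * 6
= 450.

450


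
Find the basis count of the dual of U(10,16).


The dual of U(r,n) is U(n-r, n) = U(6,16).
Bases of U(6,16) are all (6)-element subsets.
|B(M*)| = C(16,6) = 16! / (6! * 10!) = 8008.

8008


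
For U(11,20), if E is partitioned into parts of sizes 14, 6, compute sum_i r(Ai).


r(Ai) = min(|Ai|, 11) for each part.
Sum = min(14,11) + min(6,11)
    = 11 + 6
    = 17.

17


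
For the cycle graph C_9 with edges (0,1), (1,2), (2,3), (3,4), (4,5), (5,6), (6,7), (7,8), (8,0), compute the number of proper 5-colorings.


P(C_9, k) = (k-1)^9 + (-1)^9*(k-1).
P(5) = (4)^9 - 4
= 262144 - 4 = 262140.

262140


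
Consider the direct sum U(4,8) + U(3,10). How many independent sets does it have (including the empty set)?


For a direct sum, |I(M1+M2)| = |I(M1)| * |I(M2)|.
|I(U(4,8))| = sum C(8,k) for k=0..4 = 163.
|I(U(3,10))| = sum C(10,k) for k=0..3 = 176.
Total = 163 * 176 = 28688.

28688


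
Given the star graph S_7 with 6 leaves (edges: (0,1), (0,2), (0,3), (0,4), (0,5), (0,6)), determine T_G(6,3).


A star on 7 vertices is a tree with 6 edges.
T(x,y) = x^(6) for any tree.
T(6,3) = 6^6 = 46656.

46656


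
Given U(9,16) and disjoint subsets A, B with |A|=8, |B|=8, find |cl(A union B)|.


|A union B| = 8 + 8 = 16 (disjoint).
In U(9,16), cl(S) = S if |S| < 9, else cl(S) = E.
Since 16 >= 9, cl(A union B) = E.
|cl(A union B)| = 16.

16


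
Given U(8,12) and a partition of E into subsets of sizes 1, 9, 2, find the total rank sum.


r(Ai) = min(|Ai|, 8) for each part.
Sum = min(1,8) + min(9,8) + min(2,8)
    = 1 + 8 + 2
    = 11.

11


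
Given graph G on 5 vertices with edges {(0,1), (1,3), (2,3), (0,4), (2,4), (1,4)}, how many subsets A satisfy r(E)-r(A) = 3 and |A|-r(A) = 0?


R(x,y) = sum over A in 2^E of x^(r(E)-r(A)) * y^(|A|-r(A)).
G has 5 vertices, 6 edges. r(E) = 4.
Enumerate all 2^6 = 64 subsets.
Count subsets with r(E)-r(A)=3 and |A|-r(A)=0: 6.

6


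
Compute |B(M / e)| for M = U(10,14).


Contracting e from U(10,14) gives U(9,13).
Bases of U(9,13) = (13 choose 9) = 715.

715


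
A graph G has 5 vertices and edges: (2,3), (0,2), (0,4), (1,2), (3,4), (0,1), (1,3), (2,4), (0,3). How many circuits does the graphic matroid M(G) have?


A circuit in a graphic matroid = edge set of a simple cycle.
G has 5 vertices and 9 edges.
Enumerating all minimal edge subsets forming cycles...
Total circuits found: 22.

22


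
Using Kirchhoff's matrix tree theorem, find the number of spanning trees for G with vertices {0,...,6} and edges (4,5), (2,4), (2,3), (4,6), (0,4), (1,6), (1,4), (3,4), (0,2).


By Kirchhoff's matrix tree theorem, the number of spanning trees equals
the determinant of any cofactor of the Laplacian matrix L.
G has 7 vertices and 9 edges.
Computing the (6 x 6) cofactor determinant gives 24.

24


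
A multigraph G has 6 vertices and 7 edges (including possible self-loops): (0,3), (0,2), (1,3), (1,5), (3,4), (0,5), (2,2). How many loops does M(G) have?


In a graphic matroid, a loop is a self-loop edge (u,u) with rank 0.
Examining all 7 edges for self-loops...
Self-loops found: (2,2)
Number of loops = 1.

1


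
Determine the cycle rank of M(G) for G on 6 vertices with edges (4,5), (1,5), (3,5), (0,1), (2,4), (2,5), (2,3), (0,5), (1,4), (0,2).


Cycle rank (nullity) = |E| - r(M) = |E| - (|V| - c).
|E| = 10, |V| = 6, c = 1.
Nullity = 10 - (6 - 1) = 10 - 5 = 5.

5


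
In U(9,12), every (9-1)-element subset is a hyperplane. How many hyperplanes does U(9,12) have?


Hyperplanes of U(9,12) are flats of rank 8.
In a uniform matroid, these are exactly the (8)-element subsets.
Count = (12 choose 8) = 495.

495


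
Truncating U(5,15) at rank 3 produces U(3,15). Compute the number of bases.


Truncating U(5,15) to rank 3 gives U(3,15).
Bases of U(3,15) are all 3-element subsets of 15 elements.
Number of bases = C(15,3) = 15! / (3! * 12!) = 455.

455


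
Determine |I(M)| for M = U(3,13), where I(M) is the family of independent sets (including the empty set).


Independent sets of U(3,13) are all subsets of size <= 3.
Count = C(13,0) + C(13,1) + C(13,2) + C(13,3)
     = 1 + 13 + 78 + 286
     = 378.

378


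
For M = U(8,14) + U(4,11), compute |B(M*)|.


(M1+M2)* = M1* + M2*.
M1* = U(6,14), bases: C(14,6) = 3003.
M2* = U(7,11), bases: C(11,7) = 330.
|B(M*)| = 3003 * 330 = 990990.

990990


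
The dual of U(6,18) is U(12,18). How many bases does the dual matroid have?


The dual of U(r,n) is U(n-r, n) = U(12,18).
Bases of U(12,18) are all (12)-element subsets.
|B(M*)| = (18 choose 12) = 18564.

18564


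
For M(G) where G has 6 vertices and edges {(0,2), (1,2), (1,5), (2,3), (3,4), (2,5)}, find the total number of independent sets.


An independent set in a graphic matroid is an acyclic edge subset.
G has 6 vertices and 6 edges.
Enumerate all 2^6 = 64 subsets, checking for acyclicity.
Total independent sets = 56.

56


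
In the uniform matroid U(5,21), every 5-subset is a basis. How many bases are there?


Bases of U(5,21) are all 5-element subsets of the 21-element ground set.
Number of bases = C(21,5).
C(21,5) = 20349.

20349


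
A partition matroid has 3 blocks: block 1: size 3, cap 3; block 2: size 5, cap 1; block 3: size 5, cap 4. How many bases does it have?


A basis picks exactly ci elements from block i.
Number of bases = product of C(|Si|, ci).
= C(3,3) * C(5,1) * C(5,4)
= 1 * 5 * 5
= 25.

25


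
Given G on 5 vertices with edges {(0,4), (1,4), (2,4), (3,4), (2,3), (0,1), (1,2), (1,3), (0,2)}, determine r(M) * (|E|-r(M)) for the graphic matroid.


r(M) = |V| - c = 5 - 1 = 4.
nullity = |E| - r(M) = 9 - 4 = 5.
Product = 4 * 5 = 20.

20


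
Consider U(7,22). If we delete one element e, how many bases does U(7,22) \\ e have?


Deleting e from U(7,22) gives U(7,21) since n > r.
Bases of U(7,21) = C(21,7) = 116280.

116280


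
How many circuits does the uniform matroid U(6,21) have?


In U(6,21), circuits are the (7)-element subsets.
Any set of 7 elements is dependent, and removing any one element gives
an independent set of size 6, so it is a minimal dependent set.
Number of circuits = (21 choose 7) = 116280.

116280


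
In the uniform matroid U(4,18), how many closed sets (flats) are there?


Flats of U(4,18): every subset of size < 4 is a flat, plus E itself.
Count = C(18,0) + C(18,1) + C(18,2) + C(18,3) + 1
     = 1 + 18 + 153 + 816 + 1
     = 989.

989


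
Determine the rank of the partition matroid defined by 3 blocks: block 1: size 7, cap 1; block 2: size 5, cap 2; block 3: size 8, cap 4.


Rank of a partition matroid = sum of min(|Si|, ci) for each block.
= min(7,1) + min(5,2) + min(8,4)
= 1 + 2 + 4
= 7.

7


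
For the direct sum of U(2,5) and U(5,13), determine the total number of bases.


Bases of a direct sum M1 + M2: |B| = |B(M1)| * |B(M2)|.
|B(U(2,5))| = C(5,2) = 10.
|B(U(5,13))| = C(13,5) = 1287.
Total bases = 10 * 1287 = 12870.

12870


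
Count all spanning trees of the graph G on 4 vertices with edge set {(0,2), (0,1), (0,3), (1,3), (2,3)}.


By Kirchhoff's matrix tree theorem, the number of spanning trees equals
the determinant of any cofactor of the Laplacian matrix L.
G has 4 vertices and 5 edges.
Computing the (3 x 3) cofactor determinant gives 8.

8


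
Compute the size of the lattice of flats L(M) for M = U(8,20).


Flats of U(8,20): every subset of size < 8 is a flat, plus E itself.
Count = (20 choose 0) + (20 choose 1) + (20 choose 2) + (20 choose 3) + (20 choose 4) + (20 choose 5) + (20 choose 6) + (20 choose 7) + 1
     = 1 + 20 + 190 + 1140 + 4845 + 15504 + 38760 + 77520 + 1
     = 137981.

137981


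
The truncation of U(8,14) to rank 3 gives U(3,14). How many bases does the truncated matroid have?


Truncating U(8,14) to rank 3 gives U(3,14).
Bases of U(3,14) are all 3-element subsets of 14 elements.
Number of bases = C(14,3) = (14 * 13 * 12) / (1 * 2 * 3) = 364.

364


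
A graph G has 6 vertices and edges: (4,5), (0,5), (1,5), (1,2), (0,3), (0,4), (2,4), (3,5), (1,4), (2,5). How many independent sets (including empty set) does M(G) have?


An independent set in a graphic matroid is an acyclic edge subset.
G has 6 vertices and 10 edges.
Enumerate all 2^10 = 1024 subsets, checking for acyclicity.
Total independent sets = 436.

436


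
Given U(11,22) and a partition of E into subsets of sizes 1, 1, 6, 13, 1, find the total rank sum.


r(Ai) = min(|Ai|, 11) for each part.
Sum = min(1,11) + min(1,11) + min(6,11) + min(13,11) + min(1,11)
    = 1 + 1 + 6 + 11 + 1
    = 20.

20


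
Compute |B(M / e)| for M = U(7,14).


Contracting e from U(7,14) gives U(6,13).
Bases of U(6,13) = (13 choose 6) = 1716.

1716


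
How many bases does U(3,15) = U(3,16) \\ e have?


Deleting e from U(3,16) gives U(3,15) since n > r.
Bases of U(3,15) = C(15,3) = (15 * 14 * 13) / (1 * 2 * 3) = 455.

455


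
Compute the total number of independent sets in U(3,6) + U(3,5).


For a direct sum, |I(M1+M2)| = |I(M1)| * |I(M2)|.
|I(U(3,6))| = sum C(6,k) for k=0..3 = 42.
|I(U(3,5))| = sum C(5,k) for k=0..3 = 26.
Total = 42 * 26 = 1092.

1092


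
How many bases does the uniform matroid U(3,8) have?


Bases of U(3,8) are all 3-element subsets of the 8-element ground set.
Number of bases = C(8,3).
C(8,3) = (8 * 7 * 6) / (1 * 2 * 3) = 56.

56


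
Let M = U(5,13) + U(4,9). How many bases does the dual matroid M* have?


(M1+M2)* = M1* + M2*.
M1* = U(8,13), bases: C(13,8) = 1287.
M2* = U(5,9), bases: C(9,5) = 126.
|B(M*)| = 1287 * 126 = 162162.

162162


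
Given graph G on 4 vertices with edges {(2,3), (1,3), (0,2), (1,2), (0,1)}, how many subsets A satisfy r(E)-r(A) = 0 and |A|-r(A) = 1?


R(x,y) = sum over A in 2^E of x^(r(E)-r(A)) * y^(|A|-r(A)).
G has 4 vertices, 5 edges. r(E) = 3.
Enumerate all 2^5 = 32 subsets.
Count subsets with r(E)-r(A)=0 and |A|-r(A)=1: 5.

5


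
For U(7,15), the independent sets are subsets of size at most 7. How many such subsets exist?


Independent sets of U(7,15) are all subsets of size <= 7.
Count = (15 choose 0) + (15 choose 1) + (15 choose 2) + (15 choose 3) + (15 choose 4) + (15 choose 5) + (15 choose 6) + (15 choose 7)
     = 1 + 15 + 105 + 455 + 1365 + 3003 + 5005 + 6435
     = 16384.

16384


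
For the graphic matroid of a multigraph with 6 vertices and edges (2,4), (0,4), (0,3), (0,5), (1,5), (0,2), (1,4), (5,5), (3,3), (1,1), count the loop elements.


In a graphic matroid, a loop is a self-loop edge (u,u) with rank 0.
Examining all 10 edges for self-loops...
Self-loops found: (5,5), (3,3), (1,1)
Number of loops = 3.

3


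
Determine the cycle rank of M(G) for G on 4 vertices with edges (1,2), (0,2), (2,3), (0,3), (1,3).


Cycle rank (nullity) = |E| - r(M) = |E| - (|V| - c).
|E| = 5, |V| = 4, c = 1.
Nullity = 5 - (4 - 1) = 5 - 3 = 2.

2


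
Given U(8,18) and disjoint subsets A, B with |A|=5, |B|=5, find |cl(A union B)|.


|A union B| = 5 + 5 = 10 (disjoint).
In U(8,18), cl(S) = S if |S| < 8, else cl(S) = E.
Since 10 >= 8, cl(A union B) = E.
|cl(A union B)| = 18.

18


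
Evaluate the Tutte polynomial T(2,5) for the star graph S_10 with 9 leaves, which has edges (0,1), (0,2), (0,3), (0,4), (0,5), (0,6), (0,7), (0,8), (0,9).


A star on 10 vertices is a tree with 9 edges.
T(x,y) = x^(9) for any tree.
T(2,5) = 2^9 = 512.

512


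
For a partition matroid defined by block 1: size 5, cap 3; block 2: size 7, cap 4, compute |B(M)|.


A basis picks exactly ci elements from block i.
Number of bases = product of C(|Si|, ci).
= C(5,3) * C(7,4)
= 10 * 35
= 350.

350


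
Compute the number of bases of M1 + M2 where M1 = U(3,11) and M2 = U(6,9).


Bases of a direct sum M1 + M2: |B| = |B(M1)| * |B(M2)|.
|B(U(3,11))| = C(11,3) = 165.
|B(U(6,9))| = C(9,6) = 84.
Total bases = 165 * 84 = 13860.

13860


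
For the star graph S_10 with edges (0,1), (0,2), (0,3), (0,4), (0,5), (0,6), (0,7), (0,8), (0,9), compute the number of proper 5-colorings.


P(tree, k) = k * (k-1)^(9) for any tree on 10 vertices.
P(5) = 5 * 4^9 = 5 * 262144 = 1310720.

1310720


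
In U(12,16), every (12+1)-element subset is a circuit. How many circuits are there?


In U(12,16), circuits are the (13)-element subsets.
Any set of 13 elements is dependent, and removing any one element gives
an independent set of size 12, so it is a minimal dependent set.
Number of circuits = C(16,13) = 16! / (13! * 3!) = 560.

560


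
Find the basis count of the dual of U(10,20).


The dual of U(r,n) is U(n-r, n) = U(10,20).
Bases of U(10,20) are all (10)-element subsets.
|B(M*)| = (20 choose 10) = 184756.

184756


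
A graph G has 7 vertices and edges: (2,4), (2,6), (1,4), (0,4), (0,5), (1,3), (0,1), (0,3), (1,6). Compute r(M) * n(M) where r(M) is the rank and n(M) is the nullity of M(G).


r(M) = |V| - c = 7 - 1 = 6.
nullity = |E| - r(M) = 9 - 6 = 3.
Product = 6 * 3 = 18.

18


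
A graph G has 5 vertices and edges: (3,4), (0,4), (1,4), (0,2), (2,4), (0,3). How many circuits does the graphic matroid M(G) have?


A circuit in a graphic matroid = edge set of a simple cycle.
G has 5 vertices and 6 edges.
Enumerating all minimal edge subsets forming cycles...
Total circuits found: 3.

3


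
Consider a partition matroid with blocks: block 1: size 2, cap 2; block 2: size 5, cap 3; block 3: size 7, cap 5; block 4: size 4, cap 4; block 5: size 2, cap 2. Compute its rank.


Rank of a partition matroid = sum of min(|Si|, ci) for each block.
= min(2,2) + min(5,3) + min(7,5) + min(4,4) + min(2,2)
= 2 + 3 + 5 + 4 + 2
= 16.

16


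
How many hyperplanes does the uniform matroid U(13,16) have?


Hyperplanes of U(13,16) are flats of rank 12.
In a uniform matroid, these are exactly the (12)-element subsets.
Count = (16 choose 12) = 1820.

1820


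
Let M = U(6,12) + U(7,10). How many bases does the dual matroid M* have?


(M1+M2)* = M1* + M2*.
M1* = U(6,12), bases: C(12,6) = 924.
M2* = U(3,10), bases: C(10,3) = 120.
|B(M*)| = 924 * 120 = 110880.

110880


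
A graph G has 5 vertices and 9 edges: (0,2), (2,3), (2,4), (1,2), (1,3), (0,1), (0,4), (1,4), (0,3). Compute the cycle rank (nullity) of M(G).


Cycle rank (nullity) = |E| - r(M) = |E| - (|V| - c).
|E| = 9, |V| = 5, c = 1.
Nullity = 9 - (5 - 1) = 9 - 4 = 5.

5


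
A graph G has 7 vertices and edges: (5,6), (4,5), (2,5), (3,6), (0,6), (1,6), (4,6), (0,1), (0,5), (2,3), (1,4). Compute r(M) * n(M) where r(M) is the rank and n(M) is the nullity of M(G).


r(M) = |V| - c = 7 - 1 = 6.
nullity = |E| - r(M) = 11 - 6 = 5.
Product = 6 * 5 = 30.

30


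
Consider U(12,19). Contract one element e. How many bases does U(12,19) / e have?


Contracting e from U(12,19) gives U(11,18).
Bases of U(11,18) = C(18,11) = 31824.

31824


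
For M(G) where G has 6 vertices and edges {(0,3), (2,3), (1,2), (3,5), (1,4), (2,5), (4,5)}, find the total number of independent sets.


An independent set in a graphic matroid is an acyclic edge subset.
G has 6 vertices and 7 edges.
Enumerate all 2^7 = 128 subsets, checking for acyclicity.
Total independent sets = 104.

104


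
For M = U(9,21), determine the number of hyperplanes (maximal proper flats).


Hyperplanes of U(9,21) are flats of rank 8.
In a uniform matroid, these are exactly the (8)-element subsets.
Count = C(21,8) = 203490.

203490


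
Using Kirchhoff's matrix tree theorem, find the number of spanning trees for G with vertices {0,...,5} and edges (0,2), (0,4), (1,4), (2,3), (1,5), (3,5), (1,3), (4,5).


By Kirchhoff's matrix tree theorem, the number of spanning trees equals
the determinant of any cofactor of the Laplacian matrix L.
G has 6 vertices and 8 edges.
Computing the (5 x 5) cofactor determinant gives 32.

32


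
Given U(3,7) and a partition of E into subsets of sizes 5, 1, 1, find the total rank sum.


r(Ai) = min(|Ai|, 3) for each part.
Sum = min(5,3) + min(1,3) + min(1,3)
    = 3 + 1 + 1
    = 5.

5


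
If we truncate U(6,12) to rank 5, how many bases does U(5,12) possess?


Truncating U(6,12) to rank 5 gives U(5,12).
Bases of U(5,12) are all 5-element subsets of 12 elements.
Number of bases = C(12,5) = 12! / (5! * 7!) = 792.

792


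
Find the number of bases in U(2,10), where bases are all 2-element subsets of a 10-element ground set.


Bases of U(2,10) are all 2-element subsets of the 10-element ground set.
Number of bases = C(10,2).
C(10,2) = (10 * 9) / (1 * 2) = 45.

45


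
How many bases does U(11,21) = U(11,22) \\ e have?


Deleting e from U(11,22) gives U(11,21) since n > r.
Bases of U(11,21) = (21 choose 11) = 352716.

352716


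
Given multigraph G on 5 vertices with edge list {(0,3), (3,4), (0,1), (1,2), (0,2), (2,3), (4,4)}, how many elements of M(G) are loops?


In a graphic matroid, a loop is a self-loop edge (u,u) with rank 0.
Examining all 7 edges for self-loops...
Self-loops found: (4,4)
Number of loops = 1.

1


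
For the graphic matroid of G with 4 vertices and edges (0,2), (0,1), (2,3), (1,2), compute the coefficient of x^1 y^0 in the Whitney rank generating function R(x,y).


R(x,y) = sum over A in 2^E of x^(r(E)-r(A)) * y^(|A|-r(A)).
G has 4 vertices, 4 edges. r(E) = 3.
Enumerate all 2^4 = 16 subsets.
Count subsets with r(E)-r(A)=1 and |A|-r(A)=0: 6.

6


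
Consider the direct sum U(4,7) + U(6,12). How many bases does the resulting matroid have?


Bases of a direct sum M1 + M2: |B| = |B(M1)| * |B(M2)|.
|B(U(4,7))| = C(7,4) = 35.
|B(U(6,12))| = C(12,6) = 924.
Total bases = 35 * 924 = 32340.

32340


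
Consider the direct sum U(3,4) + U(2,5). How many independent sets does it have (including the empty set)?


For a direct sum, |I(M1+M2)| = |I(M1)| * |I(M2)|.
|I(U(3,4))| = sum C(4,k) for k=0..3 = 15.
|I(U(2,5))| = sum C(5,k) for k=0..2 = 16.
Total = 15 * 16 = 240.

240


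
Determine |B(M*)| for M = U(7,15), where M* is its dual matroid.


The dual of U(r,n) is U(n-r, n) = U(8,15).
Bases of U(8,15) are all (8)-element subsets.
|B(M*)| = C(15,8) = 15! / (8! * 7!) = 6435.

6435


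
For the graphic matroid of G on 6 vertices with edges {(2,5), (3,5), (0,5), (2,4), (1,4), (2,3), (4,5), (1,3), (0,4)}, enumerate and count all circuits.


A circuit in a graphic matroid = edge set of a simple cycle.
G has 6 vertices and 9 edges.
Enumerating all minimal edge subsets forming cycles...
Total circuits found: 12.

12


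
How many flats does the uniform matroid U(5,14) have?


Flats of U(5,14): every subset of size < 5 is a flat, plus E itself.
Count = (14 choose 0) + (14 choose 1) + (14 choose 2) + (14 choose 3) + (14 choose 4) + 1
     = 1 + 14 + 91 + 364 + 1001 + 1
     = 1472.

1472


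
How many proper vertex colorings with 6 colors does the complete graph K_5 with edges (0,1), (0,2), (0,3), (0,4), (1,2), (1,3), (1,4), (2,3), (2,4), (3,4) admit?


P(K_5, k) = k(k-1)(k-2)...(k-4).
P(6) = (6) * (5) * (4) * (3) * (2) = 720.

720


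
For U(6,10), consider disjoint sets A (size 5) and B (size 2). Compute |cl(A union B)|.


|A union B| = 5 + 2 = 7 (disjoint).
In U(6,10), cl(S) = S if |S| < 6, else cl(S) = E.
Since 7 >= 6, cl(A union B) = E.
|cl(A union B)| = 10.

10


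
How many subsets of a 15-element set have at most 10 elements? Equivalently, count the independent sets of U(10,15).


Independent sets of U(10,15) are all subsets of size <= 10.
Count = (15 choose 0) + (15 choose 1) + (15 choose 2) + (15 choose 3) + (15 choose 4) + (15 choose 5) + (15 choose 6) + (15 choose 7) + (15 choose 8) + (15 choose 9) + (15 choose 10)
     = 1 + 15 + 105 + 455 + 1365 + 3003 + 5005 + 6435 + 6435 + 5005 + 3003
     = 30827.

30827


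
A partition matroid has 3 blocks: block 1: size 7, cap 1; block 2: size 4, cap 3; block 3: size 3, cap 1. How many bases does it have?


A basis picks exactly ci elements from block i.
Number of bases = product of C(|Si|, ci).
= C(7,1) * C(4,3) * C(3,1)
= 7 * 4 * 3
= 84.

84


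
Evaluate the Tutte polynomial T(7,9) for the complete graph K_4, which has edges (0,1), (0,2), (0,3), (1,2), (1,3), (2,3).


T(K_4; x,y) = x^3 + 3x^2 + 4xy + 2x + y^3 + 3y^2 + 2y.
Substituting x=7, y=9:
= 343 + 147 + 252 + 14 + 729 + 243 + 18
= 1746.

1746


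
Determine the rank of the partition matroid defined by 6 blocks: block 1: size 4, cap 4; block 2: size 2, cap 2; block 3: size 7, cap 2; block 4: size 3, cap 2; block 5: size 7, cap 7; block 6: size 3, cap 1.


Rank of a partition matroid = sum of min(|Si|, ci) for each block.
= min(4,4) + min(2,2) + min(7,2) + min(3,2) + min(7,7) + min(3,1)
= 4 + 2 + 2 + 2 + 7 + 1
= 18.

18


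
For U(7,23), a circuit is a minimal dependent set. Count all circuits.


In U(7,23), circuits are the (8)-element subsets.
Any set of 8 elements is dependent, and removing any one element gives
an independent set of size 7, so it is a minimal dependent set.
Number of circuits = C(23,8) = 23! / (8! * 15!) = 490314.

490314


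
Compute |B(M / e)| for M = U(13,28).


Contracting e from U(13,28) gives U(12,27).
Bases of U(12,27) = (27 choose 12) = 17383860.

17383860


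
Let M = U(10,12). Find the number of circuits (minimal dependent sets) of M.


In U(10,12), circuits are the (11)-element subsets.
Any set of 11 elements is dependent, and removing any one element gives
an independent set of size 10, so it is a minimal dependent set.
Number of circuits = (12 choose 11) = 12.

12


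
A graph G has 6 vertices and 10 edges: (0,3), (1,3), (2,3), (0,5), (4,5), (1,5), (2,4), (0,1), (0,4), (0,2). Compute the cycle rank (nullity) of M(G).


Cycle rank (nullity) = |E| - r(M) = |E| - (|V| - c).
|E| = 10, |V| = 6, c = 1.
Nullity = 10 - (6 - 1) = 10 - 5 = 5.

5


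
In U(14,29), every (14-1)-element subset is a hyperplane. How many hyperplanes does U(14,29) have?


Hyperplanes of U(14,29) are flats of rank 13.
In a uniform matroid, these are exactly the (13)-element subsets.
Count = (29 choose 13) = 67863915.

67863915


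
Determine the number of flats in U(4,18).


Flats of U(4,18): every subset of size < 4 is a flat, plus E itself.
Count = (18 choose 0) + (18 choose 1) + (18 choose 2) + (18 choose 3) + 1
     = 1 + 18 + 153 + 816 + 1
     = 989.

989


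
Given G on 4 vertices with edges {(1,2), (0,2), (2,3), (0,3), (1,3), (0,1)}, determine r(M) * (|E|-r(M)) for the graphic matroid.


r(M) = |V| - c = 4 - 1 = 3.
nullity = |E| - r(M) = 6 - 3 = 3.
Product = 3 * 3 = 9.

9


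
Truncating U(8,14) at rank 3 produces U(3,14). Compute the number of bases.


Truncating U(8,14) to rank 3 gives U(3,14).
Bases of U(3,14) are all 3-element subsets of 14 elements.
Number of bases = C(14,3) = (14 * 13 * 12) / (1 * 2 * 3) = 364.

364


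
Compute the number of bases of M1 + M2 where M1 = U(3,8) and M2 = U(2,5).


Bases of a direct sum M1 + M2: |B| = |B(M1)| * |B(M2)|.
|B(U(3,8))| = C(8,3) = 56.
|B(U(2,5))| = C(5,2) = 10.
Total bases = 56 * 10 = 560.

560


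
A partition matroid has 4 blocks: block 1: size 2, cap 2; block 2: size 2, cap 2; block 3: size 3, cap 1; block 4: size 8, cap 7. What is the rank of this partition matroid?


Rank of a partition matroid = sum of min(|Si|, ci) for each block.
= min(2,2) + min(2,2) + min(3,1) + min(8,7)
= 2 + 2 + 1 + 7
= 12.

12


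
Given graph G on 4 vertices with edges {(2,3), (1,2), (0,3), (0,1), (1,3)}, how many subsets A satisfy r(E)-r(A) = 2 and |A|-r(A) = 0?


R(x,y) = sum over A in 2^E of x^(r(E)-r(A)) * y^(|A|-r(A)).
G has 4 vertices, 5 edges. r(E) = 3.
Enumerate all 2^5 = 32 subsets.
Count subsets with r(E)-r(A)=2 and |A|-r(A)=0: 5.

5


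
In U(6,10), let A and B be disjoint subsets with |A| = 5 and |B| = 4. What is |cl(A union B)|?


|A union B| = 5 + 4 = 9 (disjoint).
In U(6,10), cl(S) = S if |S| < 6, else cl(S) = E.
Since 9 >= 6, cl(A union B) = E.
|cl(A union B)| = 10.

10


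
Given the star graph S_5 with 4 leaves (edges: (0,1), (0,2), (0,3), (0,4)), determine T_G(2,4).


A star on 5 vertices is a tree with 4 edges.
T(x,y) = x^(4) for any tree.
T(2,4) = 2^4 = 16.

16


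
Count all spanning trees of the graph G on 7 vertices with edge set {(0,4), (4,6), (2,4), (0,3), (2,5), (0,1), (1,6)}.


By Kirchhoff's matrix tree theorem, the number of spanning trees equals
the determinant of any cofactor of the Laplacian matrix L.
G has 7 vertices and 7 edges.
Computing the (6 x 6) cofactor determinant gives 4.

4


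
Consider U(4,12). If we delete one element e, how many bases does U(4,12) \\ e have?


Deleting e from U(4,12) gives U(4,11) since n > r.
Bases of U(4,11) = C(11,4) = 11! / (4! * 7!) = 330.

330


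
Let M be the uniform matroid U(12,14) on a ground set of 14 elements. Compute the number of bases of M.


Bases of U(12,14) are all 12-element subsets of the 14-element ground set.
Number of bases = C(14,12).
(14 choose 12) = 91.

91


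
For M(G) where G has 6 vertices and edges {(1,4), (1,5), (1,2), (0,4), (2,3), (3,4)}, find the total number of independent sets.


An independent set in a graphic matroid is an acyclic edge subset.
G has 6 vertices and 6 edges.
Enumerate all 2^6 = 64 subsets, checking for acyclicity.
Total independent sets = 60.

60


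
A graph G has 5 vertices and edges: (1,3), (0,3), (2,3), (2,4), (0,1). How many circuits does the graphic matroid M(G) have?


A circuit in a graphic matroid = edge set of a simple cycle.
G has 5 vertices and 5 edges.
Enumerating all minimal edge subsets forming cycles...
Total circuits found: 1.

1


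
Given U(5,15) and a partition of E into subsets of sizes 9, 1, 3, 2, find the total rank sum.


r(Ai) = min(|Ai|, 5) for each part.
Sum = min(9,5) + min(1,5) + min(3,5) + min(2,5)
    = 5 + 1 + 3 + 2
    = 11.

11


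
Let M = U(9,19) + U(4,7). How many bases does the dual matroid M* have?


(M1+M2)* = M1* + M2*.
M1* = U(10,19), bases: C(19,10) = 92378.
M2* = U(3,7), bases: C(7,3) = 35.
|B(M*)| = 92378 * 35 = 3233230.

3233230


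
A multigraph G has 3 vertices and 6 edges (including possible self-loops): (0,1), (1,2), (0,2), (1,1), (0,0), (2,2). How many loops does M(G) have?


In a graphic matroid, a loop is a self-loop edge (u,u) with rank 0.
Examining all 6 edges for self-loops...
Self-loops found: (1,1), (0,0), (2,2)
Number of loops = 3.

3


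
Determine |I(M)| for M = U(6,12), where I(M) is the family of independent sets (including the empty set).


Independent sets of U(6,12) are all subsets of size <= 6.
Count = (12 choose 0) + (12 choose 1) + (12 choose 2) + (12 choose 3) + (12 choose 4) + (12 choose 5) + (12 choose 6)
     = 1 + 12 + 66 + 220 + 495 + 792 + 924
     = 2510.

2510


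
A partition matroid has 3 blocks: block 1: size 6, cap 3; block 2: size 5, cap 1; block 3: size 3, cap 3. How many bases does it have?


A basis picks exactly ci elements from block i.
Number of bases = product of C(|Si|, ci).
= C(6,3) * C(5,1) * C(3,3)
= 20 * 5 * 1
= 100.

100


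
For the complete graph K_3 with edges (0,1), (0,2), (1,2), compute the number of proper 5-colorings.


P(K_3, k) = k(k-1)(k-2)...(k-2).
P(5) = (5) * (4) * (3) = 60.

60


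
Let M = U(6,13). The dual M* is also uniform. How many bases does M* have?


The dual of U(r,n) is U(n-r, n) = U(7,13).
Bases of U(7,13) are all (7)-element subsets.
|B(M*)| = C(13,7) = 13! / (7! * 6!) = 1716.

1716


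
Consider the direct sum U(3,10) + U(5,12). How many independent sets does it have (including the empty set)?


For a direct sum, |I(M1+M2)| = |I(M1)| * |I(M2)|.
|I(U(3,10))| = sum C(10,k) for k=0..3 = 176.
|I(U(5,12))| = sum C(12,k) for k=0..5 = 1586.
Total = 176 * 1586 = 279136.

279136


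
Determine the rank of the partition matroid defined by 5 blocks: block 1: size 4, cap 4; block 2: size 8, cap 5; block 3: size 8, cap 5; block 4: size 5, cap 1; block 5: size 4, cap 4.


Rank of a partition matroid = sum of min(|Si|, ci) for each block.
= min(4,4) + min(8,5) + min(8,5) + min(5,1) + min(4,4)
= 4 + 5 + 5 + 1 + 4
= 19.

19


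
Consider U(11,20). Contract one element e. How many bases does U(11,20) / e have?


Contracting e from U(11,20) gives U(10,19).
Bases of U(10,19) = C(19,10) = 92378.

92378


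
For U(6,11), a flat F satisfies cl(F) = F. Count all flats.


Flats of U(6,11): every subset of size < 6 is a flat, plus E itself.
Count = (11 choose 0) + (11 choose 1) + (11 choose 2) + (11 choose 3) + (11 choose 4) + (11 choose 5) + 1
     = 1 + 11 + 55 + 165 + 330 + 462 + 1
     = 1025.

1025


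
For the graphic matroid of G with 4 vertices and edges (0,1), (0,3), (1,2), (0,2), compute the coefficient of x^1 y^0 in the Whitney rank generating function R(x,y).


R(x,y) = sum over A in 2^E of x^(r(E)-r(A)) * y^(|A|-r(A)).
G has 4 vertices, 4 edges. r(E) = 3.
Enumerate all 2^4 = 16 subsets.
Count subsets with r(E)-r(A)=1 and |A|-r(A)=0: 6.

6


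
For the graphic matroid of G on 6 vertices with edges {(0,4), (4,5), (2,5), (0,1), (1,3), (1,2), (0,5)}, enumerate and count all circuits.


A circuit in a graphic matroid = edge set of a simple cycle.
G has 6 vertices and 7 edges.
Enumerating all minimal edge subsets forming cycles...
Total circuits found: 3.

3


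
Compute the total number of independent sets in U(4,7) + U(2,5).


For a direct sum, |I(M1+M2)| = |I(M1)| * |I(M2)|.
|I(U(4,7))| = sum C(7,k) for k=0..4 = 99.
|I(U(2,5))| = sum C(5,k) for k=0..2 = 16.
Total = 99 * 16 = 1584.

1584
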